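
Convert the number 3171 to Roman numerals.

Convert 3171 to Roman numerals:
  3171 contains 3×1000 (MMM)
  171 contains 1×100 (C)
  71 contains 1×50 (L)
  21 contains 2×10 (XX)
  1 contains 1×1 (I)

MMMCLXXI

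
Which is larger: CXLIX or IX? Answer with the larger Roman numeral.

CXLIX = 149
IX = 9
149 is larger

CXLIX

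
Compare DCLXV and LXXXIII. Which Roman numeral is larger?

DCLXV = 665
LXXXIII = 83
665 is larger

DCLXV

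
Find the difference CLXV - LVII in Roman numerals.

CLXV = 165
LVII = 57
165 - 57 = 108

CVIII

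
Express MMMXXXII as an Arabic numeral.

MMMXXXII: M=1000, M=1000, M=1000, X=10, X=10, X=10, I=1, I=1
1000 + 1000 + 1000 + 10 + 10 + 10 + 1 + 1 = 3032

3032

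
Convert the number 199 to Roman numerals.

Convert 199 to Roman numerals:
  199 contains 1×100 (C)
  99 contains 1×90 (XC)
  9 contains 1×9 (IX)

CXCIX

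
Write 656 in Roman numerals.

Convert 656 to Roman numerals:
  656 contains 1×500 (D)
  156 contains 1×100 (C)
  56 contains 1×50 (L)
  6 contains 1×5 (V)
  1 contains 1×1 (I)

DCLVI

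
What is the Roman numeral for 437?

Convert 437 to Roman numerals:
  437 contains 1×400 (CD)
  37 contains 3×10 (XXX)
  7 contains 1×5 (V)
  2 contains 2×1 (II)

CDXXXVII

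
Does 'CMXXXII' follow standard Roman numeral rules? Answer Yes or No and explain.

'CMXXXII': Check the rules: uses only the symbols I, V, X, L, C, D, M; no symbol is repeated more than three times in a row; V, L and D each appear at most once; the only place a smaller symbol precedes a larger one is the allowed subtractive pair CM, the symbol right after such a pair (if any) is smaller than the pair's first symbol, and otherwise the values never increase from left to right. Value: CM (900) + X (10) + X (10) + X (10) + I (1) + I (1) = 932. So it is a valid standard Roman numeral.

Yes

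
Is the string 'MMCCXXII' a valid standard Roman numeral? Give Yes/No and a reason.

'MMCCXXII': Check the rules: uses only the symbols I, V, X, L, C, D, M; no symbol is repeated more than three times in a row; V, L and D each appear at most once; no smaller symbol precedes a larger one (values never increase from left to right). Value: M (1000) + M (1000) + C (100) + C (100) + X (10) + X (10) + I (1) + I (1) = 2222. So it is a valid standard Roman numeral.

Yes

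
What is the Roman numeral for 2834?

Convert 2834 to Roman numerals:
  2834 contains 2×1000 (MM)
  834 contains 1×500 (D)
  334 contains 3×100 (CCC)
  34 contains 3×10 (XXX)
  4 contains 1×4 (IV)

MMDCCCXXXIV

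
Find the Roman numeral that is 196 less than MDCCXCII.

MDCCXCII = 1792
1792 - 196 = 1596

MDXCVI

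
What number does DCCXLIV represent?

DCCXLIV: D=500, C=100, C=100, XL=40, IV=4
500 + 100 + 100 + 40 + 4 = 744

744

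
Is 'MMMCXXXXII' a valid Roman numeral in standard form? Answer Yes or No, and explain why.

'MMMCXXXXII': More than 3 consecutive X's

No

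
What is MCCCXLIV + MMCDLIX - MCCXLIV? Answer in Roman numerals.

MCCCXLIV = 1344, MMCDLIX = 2459, MCCXLIV = 1244
1344 + 2459 = 3803
3803 - 1244 = 2559

MMDLIX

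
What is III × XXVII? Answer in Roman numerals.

III = 3
XXVII = 27
3 × 27 = 81

LXXXI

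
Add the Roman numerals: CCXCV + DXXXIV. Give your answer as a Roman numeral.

CCXCV = 295
DXXXIV = 534
295 + 534 = 829

DCCCXXIX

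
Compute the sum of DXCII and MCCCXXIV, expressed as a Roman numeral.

DXCII = 592
MCCCXXIV = 1324
592 + 1324 = 1916

MCMXVI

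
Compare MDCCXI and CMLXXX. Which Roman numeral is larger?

MDCCXI = 1711
CMLXXX = 980
1711 is larger

MDCCXI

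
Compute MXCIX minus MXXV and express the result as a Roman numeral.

MXCIX = 1099
MXXV = 1025
1099 - 1025 = 74

LXXIV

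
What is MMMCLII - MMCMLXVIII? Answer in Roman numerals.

MMMCLII = 3152
MMCMLXVIII = 2968
3152 - 2968 = 184

CLXXXIV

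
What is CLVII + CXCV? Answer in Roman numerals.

CLVII = 157
CXCV = 195
157 + 195 = 352

CCCLII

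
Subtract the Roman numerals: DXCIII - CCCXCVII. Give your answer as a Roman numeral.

DXCIII = 593
CCCXCVII = 397
593 - 397 = 196

CXCVI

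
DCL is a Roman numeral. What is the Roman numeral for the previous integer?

DCL = 650, so the previous integer is 650 - 1 = 649

DCXLIX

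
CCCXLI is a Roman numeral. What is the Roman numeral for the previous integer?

CCCXLI = 341, so the previous integer is 341 - 1 = 340

CCCXL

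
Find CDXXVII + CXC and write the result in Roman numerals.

CDXXVII = 427
CXC = 190
427 + 190 = 617

DCXVII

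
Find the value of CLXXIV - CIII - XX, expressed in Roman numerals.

CLXXIV = 174, CIII = 103, XX = 20
174 - 103 = 71
71 - 20 = 51

LI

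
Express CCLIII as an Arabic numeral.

CCLIII: C=100, C=100, L=50, I=1, I=1, I=1
100 + 100 + 50 + 1 + 1 + 1 = 253

253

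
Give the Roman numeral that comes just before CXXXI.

CXXXI = 131; previous is 130

CXXX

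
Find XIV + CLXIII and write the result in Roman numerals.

XIV = 14
CLXIII = 163
14 + 163 = 177

CLXXVII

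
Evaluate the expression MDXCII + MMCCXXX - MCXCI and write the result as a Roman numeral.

MDXCII = 1592, MMCCXXX = 2230, MCXCI = 1191
1592 + 2230 = 3822
3822 - 1191 = 2631

MMDCXXXI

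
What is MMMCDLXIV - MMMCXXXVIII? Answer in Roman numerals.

MMMCDLXIV = 3464
MMMCXXXVIII = 3138
3464 - 3138 = 326

CCCXXVI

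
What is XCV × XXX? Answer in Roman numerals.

XCV = 95
XXX = 30
95 × 30 = 2850

MMDCCCL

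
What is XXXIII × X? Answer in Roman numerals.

XXXIII = 33
X = 10
33 × 10 = 330

CCCXXX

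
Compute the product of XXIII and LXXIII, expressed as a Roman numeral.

XXIII = 23
LXXIII = 73
23 × 73 = 1679

MDCLXXIX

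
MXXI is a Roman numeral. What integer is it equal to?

MXXI: M=1000, X=10, X=10, I=1
1000 + 10 + 10 + 1 = 1021

1021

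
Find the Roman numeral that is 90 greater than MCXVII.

MCXVII = 1117
1117 + 90 = 1207

MCCVII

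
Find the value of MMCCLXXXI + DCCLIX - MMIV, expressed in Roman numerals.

MMCCLXXXI = 2281, DCCLIX = 759, MMIV = 2004
2281 + 759 = 3040
3040 - 2004 = 1036

MXXXVI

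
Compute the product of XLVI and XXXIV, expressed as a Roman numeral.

XLVI = 46
XXXIV = 34
46 × 34 = 1564

MDLXIV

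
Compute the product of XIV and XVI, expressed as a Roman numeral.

XIV = 14
XVI = 16
14 × 16 = 224

CCXXIV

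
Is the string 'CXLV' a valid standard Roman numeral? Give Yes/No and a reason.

'CXLV': Check the rules: uses only the symbols I, V, X, L, C, D, M; no symbol is repeated more than three times in a row; V, L and D each appear at most once; the only place a smaller symbol precedes a larger one is the allowed subtractive pair XL, the symbol right after such a pair (if any) is smaller than the pair's first symbol, and otherwise the values never increase from left to right. Value: C (100) + XL (40) + V (5) = 145. So it is a valid standard Roman numeral.

Yes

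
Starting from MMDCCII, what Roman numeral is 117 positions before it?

MMDCCII = 2702
2702 - 117 = 2585

MMDLXXXV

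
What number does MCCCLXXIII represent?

MCCCLXXIII: M=1000, C=100, C=100, C=100, L=50, X=10, X=10, I=1, I=1, I=1
1000 + 100 + 100 + 100 + 50 + 10 + 10 + 1 + 1 + 1 = 1373

1373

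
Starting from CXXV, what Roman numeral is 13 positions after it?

CXXV = 125
125 + 13 = 138

CXXXVIII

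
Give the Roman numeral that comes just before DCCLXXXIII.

DCCLXXXIII = 783, so the previous integer is 783 - 1 = 782

DCCLXXXII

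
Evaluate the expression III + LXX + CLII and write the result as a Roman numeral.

III = 3, LXX = 70, CLII = 152
3 + 70 = 73
73 + 152 = 225

CCXXV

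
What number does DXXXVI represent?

DXXXVI: D=500, X=10, X=10, X=10, V=5, I=1
500 + 10 + 10 + 10 + 5 + 1 = 536

536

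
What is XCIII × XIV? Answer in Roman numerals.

XCIII = 93
XIV = 14
93 × 14 = 1302

MCCCII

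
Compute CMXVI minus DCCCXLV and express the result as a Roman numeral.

CMXVI = 916
DCCCXLV = 845
916 - 845 = 71

LXXI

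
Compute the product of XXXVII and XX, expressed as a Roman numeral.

XXXVII = 37
XX = 20
37 × 20 = 740

DCCXL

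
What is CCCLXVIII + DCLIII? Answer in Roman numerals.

CCCLXVIII = 368
DCLIII = 653
368 + 653 = 1021

MXXI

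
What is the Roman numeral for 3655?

Convert 3655 to Roman numerals:
  3655 contains 3×1000 (MMM)
  655 contains 1×500 (D)
  155 contains 1×100 (C)
  55 contains 1×50 (L)
  5 contains 1×5 (V)

MMMDCLV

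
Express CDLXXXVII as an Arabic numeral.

CDLXXXVII: CD=400, L=50, X=10, X=10, X=10, V=5, I=1, I=1
400 + 50 + 10 + 10 + 10 + 5 + 1 + 1 = 487

487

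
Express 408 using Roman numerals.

Convert 408 to Roman numerals:
  408 contains 1×400 (CD)
  8 contains 1×5 (V)
  3 contains 3×1 (III)

CDVIII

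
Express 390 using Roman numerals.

Convert 390 to Roman numerals:
  390 contains 3×100 (CCC)
  90 contains 1×90 (XC)

CCCXC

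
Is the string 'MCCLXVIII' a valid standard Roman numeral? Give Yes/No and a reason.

'MCCLXVIII': Check the rules: uses only the symbols I, V, X, L, C, D, M; no symbol is repeated more than three times in a row; V, L and D each appear at most once; no smaller symbol precedes a larger one (values never increase from left to right). Value: M (1000) + C (100) + C (100) + L (50) + X (10) + V (5) + I (1) + I (1) + I (1) = 1268. So it is a valid standard Roman numeral.

Yes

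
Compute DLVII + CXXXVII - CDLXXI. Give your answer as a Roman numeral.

DLVII = 557, CXXXVII = 137, CDLXXI = 471
557 + 137 = 694
694 - 471 = 223

CCXXIII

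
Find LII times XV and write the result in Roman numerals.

LII = 52
XV = 15
52 × 15 = 780

DCCLXXX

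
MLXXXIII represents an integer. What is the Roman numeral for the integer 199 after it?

MLXXXIII = 1083
1083 + 199 = 1282

MCCLXXXII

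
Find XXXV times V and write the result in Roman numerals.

XXXV = 35
V = 5
35 × 5 = 175

CLXXV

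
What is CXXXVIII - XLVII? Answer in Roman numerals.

CXXXVIII = 138
XLVII = 47
138 - 47 = 91

XCI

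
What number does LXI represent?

LXI: L=50, X=10, I=1
50 + 10 + 1 = 61

61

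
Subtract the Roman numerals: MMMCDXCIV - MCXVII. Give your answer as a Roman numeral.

MMMCDXCIV = 3494
MCXVII = 1117
3494 - 1117 = 2377

MMCCCLXXVII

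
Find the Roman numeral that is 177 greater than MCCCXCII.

MCCCXCII = 1392
1392 + 177 = 1569

MDLXIX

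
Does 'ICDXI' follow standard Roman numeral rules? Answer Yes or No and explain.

'ICDXI': Invalid subtractive combination: IC

No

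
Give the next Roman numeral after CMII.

CMII = 902; next is 903

CMIII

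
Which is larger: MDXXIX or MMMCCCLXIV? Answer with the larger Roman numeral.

MDXXIX = 1529
MMMCCCLXIV = 3364
3364 is larger

MMMCCCLXIV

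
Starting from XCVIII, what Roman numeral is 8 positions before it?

XCVIII = 98
98 - 8 = 90

XC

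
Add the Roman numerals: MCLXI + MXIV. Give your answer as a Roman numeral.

MCLXI = 1161
MXIV = 1014
1161 + 1014 = 2175

MMCLXXV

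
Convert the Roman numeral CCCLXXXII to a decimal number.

CCCLXXXII: C=100, C=100, C=100, L=50, X=10, X=10, X=10, I=1, I=1
100 + 100 + 100 + 50 + 10 + 10 + 10 + 1 + 1 = 382

382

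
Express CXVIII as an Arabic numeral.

CXVIII: C=100, X=10, V=5, I=1, I=1, I=1
100 + 10 + 5 + 1 + 1 + 1 = 118

118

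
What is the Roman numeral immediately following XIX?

XIX = 19, so the next integer is 19 + 1 = 20

XX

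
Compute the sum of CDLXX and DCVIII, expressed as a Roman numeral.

CDLXX = 470
DCVIII = 608
470 + 608 = 1078

MLXXVIII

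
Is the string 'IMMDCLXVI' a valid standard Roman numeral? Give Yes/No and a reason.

'IMMDCLXVI': Invalid subtractive combination: IM

No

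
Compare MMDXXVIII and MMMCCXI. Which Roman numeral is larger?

MMDXXVIII = 2528
MMMCCXI = 3211
3211 is larger

MMMCCXI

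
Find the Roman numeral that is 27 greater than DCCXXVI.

DCCXXVI = 726
726 + 27 = 753

DCCLIII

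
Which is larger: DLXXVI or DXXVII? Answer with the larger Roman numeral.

DLXXVI = 576
DXXVII = 527
576 is larger

DLXXVI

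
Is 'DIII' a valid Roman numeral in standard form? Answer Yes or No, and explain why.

'DIII': Check the rules: uses only the symbols I, V, X, L, C, D, M; no symbol is repeated more than three times in a row; V, L and D each appear at most once; no smaller symbol precedes a larger one (values never increase from left to right). Value: D (500) + I (1) + I (1) + I (1) = 503. So it is a valid standard Roman numeral.

Yes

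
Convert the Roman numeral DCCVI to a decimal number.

DCCVI: D=500, C=100, C=100, V=5, I=1
500 + 100 + 100 + 5 + 1 = 706

706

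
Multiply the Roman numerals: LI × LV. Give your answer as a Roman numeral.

LI = 51
LV = 55
51 × 55 = 2805

MMDCCCV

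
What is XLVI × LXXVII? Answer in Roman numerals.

XLVI = 46
LXXVII = 77
46 × 77 = 3542

MMMDXLII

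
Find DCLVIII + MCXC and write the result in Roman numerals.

DCLVIII = 658
MCXC = 1190
658 + 1190 = 1848

MDCCCXLVIII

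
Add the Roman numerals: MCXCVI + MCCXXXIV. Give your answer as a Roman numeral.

MCXCVI = 1196
MCCXXXIV = 1234
1196 + 1234 = 2430

MMCDXXX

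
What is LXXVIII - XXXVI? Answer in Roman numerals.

LXXVIII = 78
XXXVI = 36
78 - 36 = 42

XLII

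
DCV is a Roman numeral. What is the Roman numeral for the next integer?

DCV = 605, so the next integer is 605 + 1 = 606

DCVI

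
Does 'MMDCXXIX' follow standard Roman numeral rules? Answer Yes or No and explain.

'MMDCXXIX': Check the rules: uses only the symbols I, V, X, L, C, D, M; no symbol is repeated more than three times in a row; V, L and D each appear at most once; the only place a smaller symbol precedes a larger one is the allowed subtractive pair IX, the symbol right after such a pair (if any) is smaller than the pair's first symbol, and otherwise the values never increase from left to right. Value: M (1000) + M (1000) + D (500) + C (100) + X (10) + X (10) + IX (9) = 2629. So it is a valid standard Roman numeral.

Yes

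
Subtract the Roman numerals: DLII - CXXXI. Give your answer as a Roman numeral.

DLII = 552
CXXXI = 131
552 - 131 = 421

CDXXI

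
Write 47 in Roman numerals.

Convert 47 to Roman numerals:
  47 contains 1×40 (XL)
  7 contains 1×5 (V)
  2 contains 2×1 (II)

XLVII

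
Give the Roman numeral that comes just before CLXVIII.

CLXVIII = 168; previous is 167

CLXVII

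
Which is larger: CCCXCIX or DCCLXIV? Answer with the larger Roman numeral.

CCCXCIX = 399
DCCLXIV = 764
764 is larger

DCCLXIV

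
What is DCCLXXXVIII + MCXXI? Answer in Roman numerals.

DCCLXXXVIII = 788
MCXXI = 1121
788 + 1121 = 1909

MCMIX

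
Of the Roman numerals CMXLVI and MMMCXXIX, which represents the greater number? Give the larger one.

CMXLVI = 946
MMMCXXIX = 3129
3129 is larger

MMMCXXIX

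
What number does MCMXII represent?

MCMXII: M=1000, CM=900, X=10, I=1, I=1
1000 + 900 + 10 + 1 + 1 = 1912

1912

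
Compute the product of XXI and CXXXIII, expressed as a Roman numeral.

XXI = 21
CXXXIII = 133
21 × 133 = 2793

MMDCCXCIII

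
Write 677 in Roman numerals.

Convert 677 to Roman numerals:
  677 contains 1×500 (D)
  177 contains 1×100 (C)
  77 contains 1×50 (L)
  27 contains 2×10 (XX)
  7 contains 1×5 (V)
  2 contains 2×1 (II)

DCLXXVII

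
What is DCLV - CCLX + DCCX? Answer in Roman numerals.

DCLV = 655, CCLX = 260, DCCX = 710
655 - 260 = 395
395 + 710 = 1105

MCV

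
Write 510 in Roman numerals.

Convert 510 to Roman numerals:
  510 contains 1×500 (D)
  10 contains 1×10 (X)

DX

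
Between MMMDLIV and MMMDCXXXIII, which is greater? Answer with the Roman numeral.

MMMDLIV = 3554
MMMDCXXXIII = 3633
3633 is larger

MMMDCXXXIII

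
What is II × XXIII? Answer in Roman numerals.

II = 2
XXIII = 23
2 × 23 = 46

XLVI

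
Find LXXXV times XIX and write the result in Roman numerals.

LXXXV = 85
XIX = 19
85 × 19 = 1615

MDCXV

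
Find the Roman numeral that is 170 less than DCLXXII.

DCLXXII = 672
672 - 170 = 502

DII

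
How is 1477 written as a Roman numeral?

Convert 1477 to Roman numerals:
  1477 contains 1×1000 (M)
  477 contains 1×400 (CD)
  77 contains 1×50 (L)
  27 contains 2×10 (XX)
  7 contains 1×5 (V)
  2 contains 2×1 (II)

MCDLXXVII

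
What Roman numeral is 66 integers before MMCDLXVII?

MMCDLXVII = 2467
2467 - 66 = 2401

MMCDI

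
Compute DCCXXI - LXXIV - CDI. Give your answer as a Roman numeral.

DCCXXI = 721, LXXIV = 74, CDI = 401
721 - 74 = 647
647 - 401 = 246

CCXLVI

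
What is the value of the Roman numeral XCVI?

XCVI: XC=90, V=5, I=1
90 + 5 + 1 = 96

96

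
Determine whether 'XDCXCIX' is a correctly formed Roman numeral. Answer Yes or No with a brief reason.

'XDCXCIX': Invalid subtractive combination: XD

No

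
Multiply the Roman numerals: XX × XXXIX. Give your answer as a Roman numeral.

XX = 20
XXXIX = 39
20 × 39 = 780

DCCLXXX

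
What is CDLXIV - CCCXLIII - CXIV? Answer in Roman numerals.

CDLXIV = 464, CCCXLIII = 343, CXIV = 114
464 - 343 = 121
121 - 114 = 7

VII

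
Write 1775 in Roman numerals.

Convert 1775 to Roman numerals:
  1775 contains 1×1000 (M)
  775 contains 1×500 (D)
  275 contains 2×100 (CC)
  75 contains 1×50 (L)
  25 contains 2×10 (XX)
  5 contains 1×5 (V)

MDCCLXXV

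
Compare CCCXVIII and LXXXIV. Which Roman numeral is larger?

CCCXVIII = 318
LXXXIV = 84
318 is larger

CCCXVIII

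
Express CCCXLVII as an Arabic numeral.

CCCXLVII: C=100, C=100, C=100, XL=40, V=5, I=1, I=1
100 + 100 + 100 + 40 + 5 + 1 + 1 = 347

347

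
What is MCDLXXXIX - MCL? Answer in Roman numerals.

MCDLXXXIX = 1489
MCL = 1150
1489 - 1150 = 339

CCCXXXIX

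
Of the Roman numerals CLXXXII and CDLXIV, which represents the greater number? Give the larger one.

CLXXXII = 182
CDLXIV = 464
464 is larger

CDLXIV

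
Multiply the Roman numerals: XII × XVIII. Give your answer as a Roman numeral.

XII = 12
XVIII = 18
12 × 18 = 216

CCXVI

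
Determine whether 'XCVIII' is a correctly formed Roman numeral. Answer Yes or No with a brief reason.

'XCVIII': Check the rules: uses only the symbols I, V, X, L, C, D, M; no symbol is repeated more than three times in a row; V, L and D each appear at most once; the only place a smaller symbol precedes a larger one is the allowed subtractive pair XC, the symbol right after such a pair (if any) is smaller than the pair's first symbol, and otherwise the values never increase from left to right. Value: XC (90) + V (5) + I (1) + I (1) + I (1) = 98. So it is a valid standard Roman numeral.

Yes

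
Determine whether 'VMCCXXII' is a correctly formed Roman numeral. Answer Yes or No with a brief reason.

'VMCCXXII': Invalid subtractive combination: VM

No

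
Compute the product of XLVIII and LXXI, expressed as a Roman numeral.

XLVIII = 48
LXXI = 71
48 × 71 = 3408

MMMCDVIII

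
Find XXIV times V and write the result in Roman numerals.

XXIV = 24
V = 5
24 × 5 = 120

CXX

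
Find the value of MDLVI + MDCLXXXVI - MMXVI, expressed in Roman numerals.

MDLVI = 1556, MDCLXXXVI = 1686, MMXVI = 2016
1556 + 1686 = 3242
3242 - 2016 = 1226

MCCXXVI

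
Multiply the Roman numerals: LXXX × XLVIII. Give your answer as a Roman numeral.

LXXX = 80
XLVIII = 48
80 × 48 = 3840

MMMDCCCXL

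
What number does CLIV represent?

CLIV: C=100, L=50, IV=4
100 + 50 + 4 = 154

154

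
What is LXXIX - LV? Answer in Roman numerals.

LXXIX = 79
LV = 55
79 - 55 = 24

XXIV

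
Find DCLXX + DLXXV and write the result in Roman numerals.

DCLXX = 670
DLXXV = 575
670 + 575 = 1245

MCCXLV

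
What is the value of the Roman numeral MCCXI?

MCCXI: M=1000, C=100, C=100, X=10, I=1
1000 + 100 + 100 + 10 + 1 = 1211

1211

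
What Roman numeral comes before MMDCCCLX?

MMDCCCLX = 2860; previous is 2859

MMDCCCLIX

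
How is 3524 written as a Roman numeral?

Convert 3524 to Roman numerals:
  3524 contains 3×1000 (MMM)
  524 contains 1×500 (D)
  24 contains 2×10 (XX)
  4 contains 1×4 (IV)

MMMDXXIV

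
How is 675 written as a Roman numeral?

Convert 675 to Roman numerals:
  675 contains 1×500 (D)
  175 contains 1×100 (C)
  75 contains 1×50 (L)
  25 contains 2×10 (XX)
  5 contains 1×5 (V)

DCLXXV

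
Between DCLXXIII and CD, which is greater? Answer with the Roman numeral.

DCLXXIII = 673
CD = 400
673 is larger

DCLXXIII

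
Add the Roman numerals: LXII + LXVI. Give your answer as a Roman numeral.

LXII = 62
LXVI = 66
62 + 66 = 128

CXXVIII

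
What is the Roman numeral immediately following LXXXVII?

LXXXVII = 87, so the next integer is 87 + 1 = 88

LXXXVIII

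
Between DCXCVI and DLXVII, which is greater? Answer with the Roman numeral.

DCXCVI = 696
DLXVII = 567
696 is larger

DCXCVI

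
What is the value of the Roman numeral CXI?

CXI: C=100, X=10, I=1
100 + 10 + 1 = 111

111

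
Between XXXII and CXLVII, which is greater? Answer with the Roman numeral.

XXXII = 32
CXLVII = 147
147 is larger

CXLVII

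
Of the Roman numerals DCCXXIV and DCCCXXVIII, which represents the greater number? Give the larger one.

DCCXXIV = 724
DCCCXXVIII = 828
828 is larger

DCCCXXVIII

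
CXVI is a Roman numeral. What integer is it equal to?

CXVI: C=100, X=10, V=5, I=1
100 + 10 + 5 + 1 = 116

116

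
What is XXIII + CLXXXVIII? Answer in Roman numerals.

XXIII = 23
CLXXXVIII = 188
23 + 188 = 211

CCXI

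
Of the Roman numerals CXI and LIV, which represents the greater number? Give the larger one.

CXI = 111
LIV = 54
111 is larger

CXI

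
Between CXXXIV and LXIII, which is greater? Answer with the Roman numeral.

CXXXIV = 134
LXIII = 63
134 is larger

CXXXIV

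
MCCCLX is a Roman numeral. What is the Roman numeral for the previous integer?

MCCCLX = 1360; previous is 1359

MCCCLIX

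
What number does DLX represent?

DLX: D=500, L=50, X=10
500 + 50 + 10 = 560

560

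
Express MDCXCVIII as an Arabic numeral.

MDCXCVIII: M=1000, D=500, C=100, XC=90, V=5, I=1, I=1, I=1
1000 + 500 + 100 + 90 + 5 + 1 + 1 + 1 = 1698

1698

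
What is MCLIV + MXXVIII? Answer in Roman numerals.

MCLIV = 1154
MXXVIII = 1028
1154 + 1028 = 2182

MMCLXXXII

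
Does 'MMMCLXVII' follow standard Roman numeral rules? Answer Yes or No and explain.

'MMMCLXVII': Check the rules: uses only the symbols I, V, X, L, C, D, M; no symbol is repeated more than three times in a row; V, L and D each appear at most once; no smaller symbol precedes a larger one (values never increase from left to right). Value: M (1000) + M (1000) + M (1000) + C (100) + L (50) + X (10) + V (5) + I (1) + I (1) = 3167. So it is a valid standard Roman numeral.

Yes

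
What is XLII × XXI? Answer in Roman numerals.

XLII = 42
XXI = 21
42 × 21 = 882

DCCCLXXXII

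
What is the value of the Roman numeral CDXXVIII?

CDXXVIII: CD=400, X=10, X=10, V=5, I=1, I=1, I=1
400 + 10 + 10 + 5 + 1 + 1 + 1 = 428

428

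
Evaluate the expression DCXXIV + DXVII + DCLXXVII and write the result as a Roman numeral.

DCXXIV = 624, DXVII = 517, DCLXXVII = 677
624 + 517 = 1141
1141 + 677 = 1818

MDCCCXVIII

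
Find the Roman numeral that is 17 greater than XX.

XX = 20
20 + 17 = 37

XXXVII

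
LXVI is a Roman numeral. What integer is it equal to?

LXVI: L=50, X=10, V=5, I=1
50 + 10 + 5 + 1 = 66

66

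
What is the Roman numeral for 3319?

Convert 3319 to Roman numerals:
  3319 contains 3×1000 (MMM)
  319 contains 3×100 (CCC)
  19 contains 1×10 (X)
  9 contains 1×9 (IX)

MMMCCCXIX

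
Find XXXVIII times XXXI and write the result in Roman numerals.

XXXVIII = 38
XXXI = 31
38 × 31 = 1178

MCLXXVIII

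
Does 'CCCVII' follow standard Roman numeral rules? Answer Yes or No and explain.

'CCCVII': Check the rules: uses only the symbols I, V, X, L, C, D, M; no symbol is repeated more than three times in a row; V, L and D each appear at most once; no smaller symbol precedes a larger one (values never increase from left to right). Value: C (100) + C (100) + C (100) + V (5) + I (1) + I (1) = 307. So it is a valid standard Roman numeral.

Yes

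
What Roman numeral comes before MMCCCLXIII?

MMCCCLXIII = 2363, so the previous integer is 2363 - 1 = 2362

MMCCCLXII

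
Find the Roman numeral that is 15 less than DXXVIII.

DXXVIII = 528
528 - 15 = 513

DXIII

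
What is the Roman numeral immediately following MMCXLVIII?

MMCXLVIII = 2148; next is 2149

MMCXLIX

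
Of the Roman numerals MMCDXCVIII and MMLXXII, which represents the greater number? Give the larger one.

MMCDXCVIII = 2498
MMLXXII = 2072
2498 is larger

MMCDXCVIII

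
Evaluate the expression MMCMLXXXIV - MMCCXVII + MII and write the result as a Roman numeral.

MMCMLXXXIV = 2984, MMCCXVII = 2217, MII = 1002
2984 - 2217 = 767
767 + 1002 = 1769

MDCCLXIX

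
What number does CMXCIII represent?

CMXCIII: CM=900, XC=90, I=1, I=1, I=1
900 + 90 + 1 + 1 + 1 = 993

993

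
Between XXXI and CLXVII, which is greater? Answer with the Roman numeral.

XXXI = 31
CLXVII = 167
167 is larger

CLXVII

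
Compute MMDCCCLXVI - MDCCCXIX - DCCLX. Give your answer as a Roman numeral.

MMDCCCLXVI = 2866, MDCCCXIX = 1819, DCCLX = 760
2866 - 1819 = 1047
1047 - 760 = 287

CCLXXXVII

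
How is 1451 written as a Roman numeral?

Convert 1451 to Roman numerals:
  1451 contains 1×1000 (M)
  451 contains 1×400 (CD)
  51 contains 1×50 (L)
  1 contains 1×1 (I)

MCDLI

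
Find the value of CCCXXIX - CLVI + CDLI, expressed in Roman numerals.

CCCXXIX = 329, CLVI = 156, CDLI = 451
329 - 156 = 173
173 + 451 = 624

DCXXIV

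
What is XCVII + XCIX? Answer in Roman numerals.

XCVII = 97
XCIX = 99
97 + 99 = 196

CXCVI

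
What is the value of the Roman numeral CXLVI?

CXLVI: C=100, XL=40, V=5, I=1
100 + 40 + 5 + 1 = 146

146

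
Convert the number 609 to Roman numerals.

Convert 609 to Roman numerals:
  609 contains 1×500 (D)
  109 contains 1×100 (C)
  9 contains 1×9 (IX)

DCIX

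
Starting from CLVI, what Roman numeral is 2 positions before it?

CLVI = 156
156 - 2 = 154

CLIV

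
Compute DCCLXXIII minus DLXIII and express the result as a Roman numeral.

DCCLXXIII = 773
DLXIII = 563
773 - 563 = 210

CCX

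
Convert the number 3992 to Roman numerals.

Convert 3992 to Roman numerals:
  3992 contains 3×1000 (MMM)
  992 contains 1×900 (CM)
  92 contains 1×90 (XC)
  2 contains 2×1 (II)

MMMCMXCII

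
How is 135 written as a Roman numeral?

Convert 135 to Roman numerals:
  135 contains 1×100 (C)
  35 contains 3×10 (XXX)
  5 contains 1×5 (V)

CXXXV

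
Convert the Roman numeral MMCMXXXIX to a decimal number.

MMCMXXXIX: M=1000, M=1000, CM=900, X=10, X=10, X=10, IX=9
1000 + 1000 + 900 + 10 + 10 + 10 + 9 = 2939

2939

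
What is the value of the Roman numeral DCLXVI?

DCLXVI: D=500, C=100, L=50, X=10, V=5, I=1
500 + 100 + 50 + 10 + 5 + 1 = 666

666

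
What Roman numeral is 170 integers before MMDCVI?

MMDCVI = 2606
2606 - 170 = 2436

MMCDXXXVI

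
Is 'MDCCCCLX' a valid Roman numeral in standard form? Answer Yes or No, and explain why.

'MDCCCCLX': More than 3 consecutive C's

No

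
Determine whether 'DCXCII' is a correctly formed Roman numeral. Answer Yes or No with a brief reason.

'DCXCII': Check the rules: uses only the symbols I, V, X, L, C, D, M; no symbol is repeated more than three times in a row; V, L and D each appear at most once; the only place a smaller symbol precedes a larger one is the allowed subtractive pair XC, the symbol right after such a pair (if any) is smaller than the pair's first symbol, and otherwise the values never increase from left to right. Value: D (500) + C (100) + XC (90) + I (1) + I (1) = 692. So it is a valid standard Roman numeral.

Yes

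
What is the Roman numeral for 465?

Convert 465 to Roman numerals:
  465 contains 1×400 (CD)
  65 contains 1×50 (L)
  15 contains 1×10 (X)
  5 contains 1×5 (V)

CDLXV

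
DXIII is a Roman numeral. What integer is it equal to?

DXIII: D=500, X=10, I=1, I=1, I=1
500 + 10 + 1 + 1 + 1 = 513

513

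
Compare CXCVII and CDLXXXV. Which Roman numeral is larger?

CXCVII = 197
CDLXXXV = 485
485 is larger

CDLXXXV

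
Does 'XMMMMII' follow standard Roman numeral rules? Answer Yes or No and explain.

'XMMMMII': More than 3 consecutive M's

No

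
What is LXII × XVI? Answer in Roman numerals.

LXII = 62
XVI = 16
62 × 16 = 992

CMXCII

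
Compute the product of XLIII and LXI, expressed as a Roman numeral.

XLIII = 43
LXI = 61
43 × 61 = 2623

MMDCXXIII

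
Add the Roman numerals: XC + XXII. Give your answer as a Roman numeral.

XC = 90
XXII = 22
90 + 22 = 112

CXII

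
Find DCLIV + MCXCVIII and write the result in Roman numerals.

DCLIV = 654
MCXCVIII = 1198
654 + 1198 = 1852

MDCCCLII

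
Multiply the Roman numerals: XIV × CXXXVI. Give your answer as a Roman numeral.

XIV = 14
CXXXVI = 136
14 × 136 = 1904

MCMIV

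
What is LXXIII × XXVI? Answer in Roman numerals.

LXXIII = 73
XXVI = 26
73 × 26 = 1898

MDCCCXCVIII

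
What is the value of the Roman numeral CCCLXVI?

CCCLXVI: C=100, C=100, C=100, L=50, X=10, V=5, I=1
100 + 100 + 100 + 50 + 10 + 5 + 1 = 366

366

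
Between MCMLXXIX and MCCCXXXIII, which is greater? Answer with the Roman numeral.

MCMLXXIX = 1979
MCCCXXXIII = 1333
1979 is larger

MCMLXXIX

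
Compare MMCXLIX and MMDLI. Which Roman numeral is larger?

MMCXLIX = 2149
MMDLI = 2551
2551 is larger

MMDLI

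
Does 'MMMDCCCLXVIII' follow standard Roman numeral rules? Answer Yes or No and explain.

'MMMDCCCLXVIII': Check the rules: uses only the symbols I, V, X, L, C, D, M; no symbol is repeated more than three times in a row; V, L and D each appear at most once; no smaller symbol precedes a larger one (values never increase from left to right). Value: M (1000) + M (1000) + M (1000) + D (500) + C (100) + C (100) + C (100) + L (50) + X (10) + V (5) + I (1) + I (1) + I (1) = 3868. So it is a valid standard Roman numeral.

Yes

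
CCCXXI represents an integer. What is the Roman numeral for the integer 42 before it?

CCCXXI = 321
321 - 42 = 279

CCLXXIX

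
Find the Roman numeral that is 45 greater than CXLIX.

CXLIX = 149
149 + 45 = 194

CXCIV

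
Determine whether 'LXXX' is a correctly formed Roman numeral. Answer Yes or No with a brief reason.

'LXXX': Check the rules: uses only the symbols I, V, X, L, C, D, M; no symbol is repeated more than three times in a row; V, L and D each appear at most once; no smaller symbol precedes a larger one (values never increase from left to right). Value: L (50) + X (10) + X (10) + X (10) = 80. So it is a valid standard Roman numeral.

Yes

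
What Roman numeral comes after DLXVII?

DLXVII = 567, so the next integer is 567 + 1 = 568

DLXVIII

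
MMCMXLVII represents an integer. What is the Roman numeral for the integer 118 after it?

MMCMXLVII = 2947
2947 + 118 = 3065

MMMLXV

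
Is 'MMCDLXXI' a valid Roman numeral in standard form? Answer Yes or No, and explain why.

'MMCDLXXI': Check the rules: uses only the symbols I, V, X, L, C, D, M; no symbol is repeated more than three times in a row; V, L and D each appear at most once; the only place a smaller symbol precedes a larger one is the allowed subtractive pair CD, the symbol right after such a pair (if any) is smaller than the pair's first symbol, and otherwise the values never increase from left to right. Value: M (1000) + M (1000) + CD (400) + L (50) + X (10) + X (10) + I (1) = 2471. So it is a valid standard Roman numeral.

Yes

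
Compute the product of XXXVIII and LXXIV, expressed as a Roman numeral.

XXXVIII = 38
LXXIV = 74
38 × 74 = 2812

MMDCCCXII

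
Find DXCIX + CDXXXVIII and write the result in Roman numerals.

DXCIX = 599
CDXXXVIII = 438
599 + 438 = 1037

MXXXVII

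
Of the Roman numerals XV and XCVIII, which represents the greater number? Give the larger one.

XV = 15
XCVIII = 98
98 is larger

XCVIII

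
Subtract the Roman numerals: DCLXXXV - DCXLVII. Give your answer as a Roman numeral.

DCLXXXV = 685
DCXLVII = 647
685 - 647 = 38

XXXVIII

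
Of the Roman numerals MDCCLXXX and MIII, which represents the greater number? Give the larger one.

MDCCLXXX = 1780
MIII = 1003
1780 is larger

MDCCLXXX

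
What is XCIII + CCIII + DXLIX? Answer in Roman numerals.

XCIII = 93, CCIII = 203, DXLIX = 549
93 + 203 = 296
296 + 549 = 845

DCCCXLV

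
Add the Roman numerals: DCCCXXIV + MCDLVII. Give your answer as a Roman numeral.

DCCCXXIV = 824
MCDLVII = 1457
824 + 1457 = 2281

MMCCLXXXI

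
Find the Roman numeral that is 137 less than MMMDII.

MMMDII = 3502
3502 - 137 = 3365

MMMCCCLXV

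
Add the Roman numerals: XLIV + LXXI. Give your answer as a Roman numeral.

XLIV = 44
LXXI = 71
44 + 71 = 115

CXV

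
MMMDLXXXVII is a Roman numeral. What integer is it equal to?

MMMDLXXXVII: M=1000, M=1000, M=1000, D=500, L=50, X=10, X=10, X=10, V=5, I=1, I=1
1000 + 1000 + 1000 + 500 + 50 + 10 + 10 + 10 + 5 + 1 + 1 = 3587

3587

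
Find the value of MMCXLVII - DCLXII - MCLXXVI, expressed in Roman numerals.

MMCXLVII = 2147, DCLXII = 662, MCLXXVI = 1176
2147 - 662 = 1485
1485 - 1176 = 309

CCCIX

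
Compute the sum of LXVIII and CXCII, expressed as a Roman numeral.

LXVIII = 68
CXCII = 192
68 + 192 = 260

CCLX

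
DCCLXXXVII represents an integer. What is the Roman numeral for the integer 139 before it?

DCCLXXXVII = 787
787 - 139 = 648

DCXLVIII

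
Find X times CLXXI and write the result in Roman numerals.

X = 10
CLXXI = 171
10 × 171 = 1710

MDCCX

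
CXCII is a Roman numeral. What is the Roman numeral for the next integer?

CXCII = 192, so the next integer is 192 + 1 = 193

CXCIII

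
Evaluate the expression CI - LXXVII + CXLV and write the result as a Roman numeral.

CI = 101, LXXVII = 77, CXLV = 145
101 - 77 = 24
24 + 145 = 169

CLXIX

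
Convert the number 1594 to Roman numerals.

Convert 1594 to Roman numerals:
  1594 contains 1×1000 (M)
  594 contains 1×500 (D)
  94 contains 1×90 (XC)
  4 contains 1×4 (IV)

MDXCIV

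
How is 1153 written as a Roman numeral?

Convert 1153 to Roman numerals:
  1153 contains 1×1000 (M)
  153 contains 1×100 (C)
  53 contains 1×50 (L)
  3 contains 3×1 (III)

MCLIII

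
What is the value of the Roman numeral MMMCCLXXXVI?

MMMCCLXXXVI: M=1000, M=1000, M=1000, C=100, C=100, L=50, X=10, X=10, X=10, V=5, I=1
1000 + 1000 + 1000 + 100 + 100 + 50 + 10 + 10 + 10 + 5 + 1 = 3286

3286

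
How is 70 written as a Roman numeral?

Convert 70 to Roman numerals:
  70 contains 1×50 (L)
  20 contains 2×10 (XX)

LXX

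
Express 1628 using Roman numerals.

Convert 1628 to Roman numerals:
  1628 contains 1×1000 (M)
  628 contains 1×500 (D)
  128 contains 1×100 (C)
  28 contains 2×10 (XX)
  8 contains 1×5 (V)
  3 contains 3×1 (III)

MDCXXVIII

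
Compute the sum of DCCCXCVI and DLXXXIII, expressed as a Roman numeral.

DCCCXCVI = 896
DLXXXIII = 583
896 + 583 = 1479

MCDLXXIX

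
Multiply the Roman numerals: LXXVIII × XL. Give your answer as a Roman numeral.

LXXVIII = 78
XL = 40
78 × 40 = 3120

MMMCXX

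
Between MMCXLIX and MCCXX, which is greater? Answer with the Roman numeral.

MMCXLIX = 2149
MCCXX = 1220
2149 is larger

MMCXLIX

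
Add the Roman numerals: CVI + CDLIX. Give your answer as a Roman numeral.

CVI = 106
CDLIX = 459
106 + 459 = 565

DLXV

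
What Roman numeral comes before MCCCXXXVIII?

MCCCXXXVIII = 1338; previous is 1337

MCCCXXXVII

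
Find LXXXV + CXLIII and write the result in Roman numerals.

LXXXV = 85
CXLIII = 143
85 + 143 = 228

CCXXVIII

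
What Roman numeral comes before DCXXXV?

DCXXXV = 635; previous is 634

DCXXXIV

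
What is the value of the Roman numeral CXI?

CXI: C=100, X=10, I=1
100 + 10 + 1 = 111

111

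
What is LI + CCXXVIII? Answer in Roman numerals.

LI = 51
CCXXVIII = 228
51 + 228 = 279

CCLXXIX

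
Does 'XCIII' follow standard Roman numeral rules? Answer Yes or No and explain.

'XCIII': Check the rules: uses only the symbols I, V, X, L, C, D, M; no symbol is repeated more than three times in a row; V, L and D each appear at most once; the only place a smaller symbol precedes a larger one is the allowed subtractive pair XC, the symbol right after such a pair (if any) is smaller than the pair's first symbol, and otherwise the values never increase from left to right. Value: XC (90) + I (1) + I (1) + I (1) = 93. So it is a valid standard Roman numeral.

Yes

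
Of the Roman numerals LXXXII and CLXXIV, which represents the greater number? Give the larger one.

LXXXII = 82
CLXXIV = 174
174 is larger

CLXXIV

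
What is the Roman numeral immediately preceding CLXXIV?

CLXXIV = 174; previous is 173

CLXXIII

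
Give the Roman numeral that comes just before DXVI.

DXVI = 516; previous is 515

DXV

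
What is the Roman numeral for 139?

Convert 139 to Roman numerals:
  139 contains 1×100 (C)
  39 contains 3×10 (XXX)
  9 contains 1×9 (IX)

CXXXIX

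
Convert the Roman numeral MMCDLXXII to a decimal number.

MMCDLXXII: M=1000, M=1000, CD=400, L=50, X=10, X=10, I=1, I=1
1000 + 1000 + 400 + 50 + 10 + 10 + 1 + 1 = 2472

2472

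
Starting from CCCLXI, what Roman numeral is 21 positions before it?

CCCLXI = 361
361 - 21 = 340

CCCXL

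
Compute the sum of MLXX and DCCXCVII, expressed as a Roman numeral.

MLXX = 1070
DCCXCVII = 797
1070 + 797 = 1867

MDCCCLXVII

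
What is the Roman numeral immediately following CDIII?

CDIII = 403; next is 404

CDIV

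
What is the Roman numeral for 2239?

Convert 2239 to Roman numerals:
  2239 contains 2×1000 (MM)
  239 contains 2×100 (CC)
  39 contains 3×10 (XXX)
  9 contains 1×9 (IX)

MMCCXXXIX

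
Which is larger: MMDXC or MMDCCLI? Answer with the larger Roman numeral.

MMDXC = 2590
MMDCCLI = 2751
2751 is larger

MMDCCLI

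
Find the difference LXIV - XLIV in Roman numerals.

LXIV = 64
XLIV = 44
64 - 44 = 20

XX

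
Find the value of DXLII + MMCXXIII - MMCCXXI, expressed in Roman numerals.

DXLII = 542, MMCXXIII = 2123, MMCCXXI = 2221
542 + 2123 = 2665
2665 - 2221 = 444

CDXLIV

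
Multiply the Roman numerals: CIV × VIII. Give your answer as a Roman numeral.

CIV = 104
VIII = 8
104 × 8 = 832

DCCCXXXII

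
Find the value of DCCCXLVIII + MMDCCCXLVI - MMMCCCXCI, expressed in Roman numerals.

DCCCXLVIII = 848, MMDCCCXLVI = 2846, MMMCCCXCI = 3391
848 + 2846 = 3694
3694 - 3391 = 303

CCCIII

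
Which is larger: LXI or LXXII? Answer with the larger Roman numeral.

LXI = 61
LXXII = 72
72 is larger

LXXII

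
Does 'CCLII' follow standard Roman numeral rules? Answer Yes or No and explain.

'CCLII': Check the rules: uses only the symbols I, V, X, L, C, D, M; no symbol is repeated more than three times in a row; V, L and D each appear at most once; no smaller symbol precedes a larger one (values never increase from left to right). Value: C (100) + C (100) + L (50) + I (1) + I (1) = 252. So it is a valid standard Roman numeral.

Yes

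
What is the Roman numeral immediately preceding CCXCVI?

CCXCVI = 296; previous is 295

CCXCV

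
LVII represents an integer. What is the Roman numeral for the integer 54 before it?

LVII = 57
57 - 54 = 3

III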